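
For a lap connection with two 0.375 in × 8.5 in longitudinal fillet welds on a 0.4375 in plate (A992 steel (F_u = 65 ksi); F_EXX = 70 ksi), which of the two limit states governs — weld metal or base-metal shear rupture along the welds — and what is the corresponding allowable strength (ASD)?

R_n/Ω ≈ 94.6 kip (weld metal governs)

t_e = 0.707 × 0.375 = 0.2651 in; L = 17 in.
Weld metal: R_n/Ω = (1/2.0) × 0.6 × 70 × 0.2651 × 17 = 94.65 kip.
Base metal (shear rupture): R_n/Ω = (1/2.0) × 0.6 × 65 × 0.4375 × 17 = 145 kip.
Governing: weld metal.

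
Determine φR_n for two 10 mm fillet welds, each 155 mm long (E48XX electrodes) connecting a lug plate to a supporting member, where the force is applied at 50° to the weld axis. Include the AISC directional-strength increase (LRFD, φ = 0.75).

E48XX → F_EXX = 480 MPa.
t_e = 0.707 × 10 = 7.07 mm; A_we = 7.07 × 310 = 2192 mm².
Directional factor: 1.0 + 0.5 sin^1.5(50°) = 1.335.
F_nw = 0.6 × 480 × 1.335 = 384.5 MPa.
φR_n = 0.75 × 384.5 × 2192 × 10⁻³ = 632.1 kN.

φR_n ≈ 632 kN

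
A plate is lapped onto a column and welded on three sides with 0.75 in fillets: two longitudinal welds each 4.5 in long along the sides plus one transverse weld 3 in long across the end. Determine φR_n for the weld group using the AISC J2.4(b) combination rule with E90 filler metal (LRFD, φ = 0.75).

φR_n ≈ 261 kip

E90XX → F_EXX = 90 ksi.
t_e = 0.707 × 0.75 = 0.5302 in.
R_nwl = 0.6 × 90 × 0.5302 × 9 = 257.7 kip (longitudinal, 2 welds).
R_nwt = 0.6 × 90 × 0.5302 × 3 = 85.9 kip (transverse, base value).
(i) R_nwl + R_nwt = 343.6 kip; (ii) 0.85 R_nwl + 1.5 R_nwt = 347.9 kip.
R_n = max = 347.9 kip [governs: (ii)]; φR_n = 260.9 kip.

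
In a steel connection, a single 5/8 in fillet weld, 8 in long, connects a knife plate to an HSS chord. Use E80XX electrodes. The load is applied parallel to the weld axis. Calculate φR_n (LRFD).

φR_n ≈ 127 kips

E80XX → F_EXX = 80 ksi.
Effective throat t_e = 0.707 × 0.625 = 0.4419 in.
Total length L = 8 in; A_we = 0.4419 × 8 = 3.535 in².
F_nw = 0.6 F_EXX = 0.6 × 80 = 48 ksi.
φR_n = 0.75 × 48 × 3.535 = 127.3 kips.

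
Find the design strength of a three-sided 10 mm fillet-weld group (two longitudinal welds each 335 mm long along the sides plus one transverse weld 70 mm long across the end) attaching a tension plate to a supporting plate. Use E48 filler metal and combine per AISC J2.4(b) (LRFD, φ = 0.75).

φR_n ≈ 1130 kN

E48XX → F_EXX = 480 MPa.
t_e = 0.707 × 10 = 7.07 mm.
R_nwl = 0.6 × 480 × 7.07 × 670 × 10⁻³ = 1364 kN (longitudinal, 2 welds).
R_nwt = 0.6 × 480 × 7.07 × 70 × 10⁻³ = 142.5 kN (transverse, base value).
(i) R_nwl + R_nwt = 1507 kN; (ii) 0.85 R_nwl + 1.5 R_nwt = 1373 kN.
R_n = max = 1507 kN [governs: (i)]; φR_n = 1130 kN.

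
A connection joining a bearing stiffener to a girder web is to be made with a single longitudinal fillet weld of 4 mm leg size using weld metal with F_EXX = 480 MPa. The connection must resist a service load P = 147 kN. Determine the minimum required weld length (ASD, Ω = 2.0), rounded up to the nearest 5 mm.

L = 365 mm

Throat t_e = 0.707 × 4 = 2.828 mm.
r_n/Ω = (0.6 × 480 × 2.828) / 2.0 = 407.2 N/mm = 0.4072 kN/mm.
L_req = P / (r_n/Ω) = 147 / 0.4072 = 361 mm total.
Round up → use L = 365 mm.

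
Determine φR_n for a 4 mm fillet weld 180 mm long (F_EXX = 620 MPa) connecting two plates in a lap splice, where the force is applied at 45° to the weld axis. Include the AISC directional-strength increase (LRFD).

φR_n ≈ 184 kN

t_e = 0.707 × 4 = 2.828 mm; A_we = 2.828 × 180 = 509 mm².
Directional factor: 1.0 + 0.5 sin^1.5(45°) = 1.297.
F_nw = 0.6 × 620 × 1.297 = 482.6 MPa.
φR_n = 0.75 × 482.6 × 509 × 10⁻³ = 184.2 kN.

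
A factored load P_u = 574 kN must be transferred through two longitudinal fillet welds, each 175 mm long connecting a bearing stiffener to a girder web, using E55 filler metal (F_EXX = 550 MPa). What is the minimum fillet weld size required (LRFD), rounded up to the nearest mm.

Total weld length L = 350 mm.
Required throat t_e = P_u / (φ × 0.6 F_EXX × L) = 574 / (0.75 × 0.6 × 550 × 350 × 10⁻³) = 6.626 mm.
Required leg w = t_e / 0.707 = 9.372 mm → use 10 mm.

w = 10 mm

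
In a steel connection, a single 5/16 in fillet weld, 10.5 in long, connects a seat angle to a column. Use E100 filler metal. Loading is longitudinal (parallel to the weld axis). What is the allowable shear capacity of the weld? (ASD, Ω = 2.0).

E100XX → F_EXX = 100 ksi.
Effective throat t_e = 0.707 × 0.3125 = 0.2209 in.
Total length L = 10.5 in; A_we = 0.2209 × 10.5 = 2.32 in².
F_nw = 0.6 F_EXX = 0.6 × 100 = 60 ksi.
R_n = 60 × 2.32 = 139.2 kip; R_n/Ω = 139.2/2.0 = 69.6 kip.

R_n/Ω ≈ 69.6 kip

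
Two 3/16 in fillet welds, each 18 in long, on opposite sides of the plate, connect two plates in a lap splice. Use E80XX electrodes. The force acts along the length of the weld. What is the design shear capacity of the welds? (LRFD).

E80XX → F_EXX = 80 ksi.
Effective throat t_e = 0.707 × 0.1875 = 0.1326 in.
Total length L = 36 in; A_we = 0.1326 × 36 = 4.772 in².
F_nw = 0.6 F_EXX = 0.6 × 80 = 48 ksi.
φR_n = 0.75 × 48 × 4.772 = 171.8 kips.

φR_n ≈ 172 kips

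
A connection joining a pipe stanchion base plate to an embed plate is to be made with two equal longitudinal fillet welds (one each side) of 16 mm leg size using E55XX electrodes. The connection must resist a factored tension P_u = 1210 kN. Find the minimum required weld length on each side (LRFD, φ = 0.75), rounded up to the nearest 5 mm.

E55XX → F_EXX = 550 MPa.
Throat t_e = 0.707 × 16 = 11.31 mm.
φr_n = 0.75 × 0.6 × 550 × 11.31 × 10⁻³ = 2.8 kN/mm.
L_req = P_u / φr_n = 1210 / 2.8 = 432.2 mm total.
Per side: 432.2 / 2 = 216.1 mm.
Round up → use L = 220 mm on each side.

L = 220 mm on each side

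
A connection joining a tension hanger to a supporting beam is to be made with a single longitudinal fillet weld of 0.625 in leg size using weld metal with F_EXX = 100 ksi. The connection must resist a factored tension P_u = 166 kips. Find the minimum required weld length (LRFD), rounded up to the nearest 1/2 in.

L = 8.5 in

Throat t_e = 0.707 × 0.625 = 0.4419 in.
φr_n = 0.75 × 0.6 × 100 × 0.4419 = 19.88 kips/in.
L_req = P_u / φr_n = 166 / 19.88 = 8.348 in total.
Round up → use L = 8.5 in.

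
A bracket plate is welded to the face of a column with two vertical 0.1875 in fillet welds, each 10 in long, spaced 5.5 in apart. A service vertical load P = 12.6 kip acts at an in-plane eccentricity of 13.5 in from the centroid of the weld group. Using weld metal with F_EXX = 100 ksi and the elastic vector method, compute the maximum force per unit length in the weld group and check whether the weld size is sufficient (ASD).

Total weld length L_w = 20 in. Treat welds as unit-width lines.
Polar moment about centroid: J = 2[d³/12 + d(b/2)²] = 2[10³/12 + 10×2.75²] = 317.9 in³.
Direct shear f_v = P/L_w = 12.6 / 20 = 0.63 kip/in (vertical).
Torsion M = P·e = 12.6 × 13.5 = 170.1 kip·in.
Critical point at (x, y) = (2.75, 5) from centroid. f_tx = M·y/J = 2.675 kip/in; f_ty = M·x/J = 1.471 kip/in.
Resultant f_max = √[f_tx² + (f_v + f_ty)²] = √[2.675² + (0.63 + 1.471)²] = 3.402 kip/in.
Capacity per unit length: r_n/Ω = (1/2.0) × 0.6 × 100 × (0.707 × 0.1875) = 3.977 kip/in.
3.402 ≤ 3.977 → adequate.

f_max ≈ 3.4 kip/in; adequate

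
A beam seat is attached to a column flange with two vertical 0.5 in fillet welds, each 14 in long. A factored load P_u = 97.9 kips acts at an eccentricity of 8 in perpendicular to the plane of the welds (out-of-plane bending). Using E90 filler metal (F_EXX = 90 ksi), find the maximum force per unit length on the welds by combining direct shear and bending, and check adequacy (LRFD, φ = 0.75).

L_w = 2 × 14 = 28 in; section modulus (unit throat) S = 2 × L²/6 = 65.33 in².
Direct shear f_v = P/L_w = 97.9/28 = 3.496 kip/in.
Moment M = P × e = 97.9 × 8 = 783.2 kip·in; bending f_b = M/S = 11.99 kip/in.
f_max = √(f_v² + f_b²) = √(3.496² + 11.99²) = 12.49 kip/in.
φr_n = 0.75 × 0.6 × 90 × (0.707 × 0.5) = 14.32 kip/in → adequate.

f_max ≈ 12.5 kip/in; adequate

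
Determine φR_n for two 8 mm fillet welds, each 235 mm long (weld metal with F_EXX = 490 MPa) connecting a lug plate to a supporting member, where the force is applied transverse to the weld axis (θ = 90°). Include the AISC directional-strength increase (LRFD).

φR_n ≈ 879 kN

t_e = 0.707 × 8 = 5.656 mm; A_we = 5.656 × 470 = 2658 mm².
Directional factor: 1.0 + 0.5 sin^1.5(90°) = 1.5.
F_nw = 0.6 × 490 × 1.5 = 441 MPa.
φR_n = 0.75 × 441 × 2658 × 10⁻³ = 879.2 kN.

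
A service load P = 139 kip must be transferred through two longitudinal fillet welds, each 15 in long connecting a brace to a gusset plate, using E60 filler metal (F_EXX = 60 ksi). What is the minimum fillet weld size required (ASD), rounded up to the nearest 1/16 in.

w = 3/8 in

Total weld length L = 30 in.
Required throat t_e = P × Ω / (0.6 F_EXX × L) = 139 × 2.0 / (0.6 × 60 × 30) = 0.2574 in.
Required leg w = t_e / 0.707 = 0.3641 in → use 3/8 in.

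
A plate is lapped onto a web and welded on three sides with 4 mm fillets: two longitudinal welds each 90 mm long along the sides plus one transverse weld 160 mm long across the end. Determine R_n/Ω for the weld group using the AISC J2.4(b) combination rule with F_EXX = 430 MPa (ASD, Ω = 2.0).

t_e = 0.707 × 4 = 2.828 mm.
R_nwl = 0.6 × 430 × 2.828 × 180 × 10⁻³ = 131.3 kN (longitudinal, 2 welds).
R_nwt = 0.6 × 430 × 2.828 × 160 × 10⁻³ = 116.7 kN (transverse, base value).
(i) R_nwl + R_nwt = 248.1 kN; (ii) 0.85 R_nwl + 1.5 R_nwt = 286.7 kN.
R_n = max = 286.7 kN [governs: (ii)]; R_n/Ω = 143.4 kN.

R_n/Ω ≈ 143 kN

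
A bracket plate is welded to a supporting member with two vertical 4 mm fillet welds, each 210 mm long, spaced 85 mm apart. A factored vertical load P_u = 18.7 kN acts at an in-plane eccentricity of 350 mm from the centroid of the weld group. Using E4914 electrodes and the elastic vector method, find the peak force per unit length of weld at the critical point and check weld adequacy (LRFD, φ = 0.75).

f_max ≈ 341 N/mm; adequate

E49XX → F_EXX = 490 MPa.
Total weld length L_w = 420 mm. Treat welds as unit-width lines.
Polar moment about centroid: J = 2[d³/12 + d(b/2)²] = 2[210³/12 + 210×42.5²] = 2302000 mm³.
Direct shear f_v = P/L_w = 18.7×10³ / 420 = 44.52 N/mm (vertical).
Torsion M = P·e = 18.7×10³ × 350 = 6545000 N·mm.
Critical point at (x, y) = (42.5, 105) from centroid. f_tx = M·y/J = 298.5 N/mm; f_ty = M·x/J = 120.8 N/mm.
Resultant f_max = √[f_tx² + (f_v + f_ty)²] = √[298.5² + (44.52 + 120.8)²] = 341.3 N/mm.
Capacity per unit length: φr_n = 0.75 × 0.6 × 490 × (0.707 × 4) = 623.6 N/mm.
341.3 ≤ 623.6 → adequate.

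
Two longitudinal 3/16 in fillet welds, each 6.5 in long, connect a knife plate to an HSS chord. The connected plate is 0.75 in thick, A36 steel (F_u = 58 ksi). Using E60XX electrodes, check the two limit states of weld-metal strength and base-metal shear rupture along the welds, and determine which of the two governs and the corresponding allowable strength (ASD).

R_n/Ω ≈ 31 kip (weld metal governs)

E60XX → F_EXX = 60 ksi.
t_e = 0.707 × 0.1875 = 0.1326 in; L = 13 in.
Weld metal: R_n/Ω = (1/2.0) × 0.6 × 60 × 0.1326 × 13 = 31.02 kip.
Base metal (shear rupture): R_n/Ω = (1/2.0) × 0.6 × 58 × 0.75 × 13 = 169.6 kip.
Governing: weld metal.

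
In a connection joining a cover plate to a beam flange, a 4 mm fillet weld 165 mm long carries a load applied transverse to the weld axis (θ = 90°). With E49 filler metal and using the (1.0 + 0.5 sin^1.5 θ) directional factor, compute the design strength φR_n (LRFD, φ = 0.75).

φR_n ≈ 154 kN

E49XX → F_EXX = 490 MPa.
t_e = 0.707 × 4 = 2.828 mm; A_we = 2.828 × 165 = 466.6 mm².
Directional factor: 1.0 + 0.5 sin^1.5(90°) = 1.5.
F_nw = 0.6 × 490 × 1.5 = 441 MPa.
φR_n = 0.75 × 441 × 466.6 × 10⁻³ = 154.3 kN.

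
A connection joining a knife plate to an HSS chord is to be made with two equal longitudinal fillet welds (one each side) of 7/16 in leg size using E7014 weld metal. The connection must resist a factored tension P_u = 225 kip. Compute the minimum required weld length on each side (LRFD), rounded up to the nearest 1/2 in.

E70XX → F_EXX = 70 ksi.
Throat t_e = 0.707 × 0.4375 = 0.3093 in.
φr_n = 0.75 × 0.6 × 70 × 0.3093 = 9.743 kip/in.
L_req = P_u / φr_n = 225 / 9.743 = 23.09 in total.
Per side: 23.09 / 2 = 11.55 in.
Round up → use L = 12 in on each side.

L = 12 in on each side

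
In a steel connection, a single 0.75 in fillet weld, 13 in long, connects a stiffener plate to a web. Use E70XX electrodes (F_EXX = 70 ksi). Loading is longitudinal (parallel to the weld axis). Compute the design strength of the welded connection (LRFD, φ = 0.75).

φR_n ≈ 217 kip

Effective throat t_e = 0.707 × 0.75 = 0.5302 in.
Total length L = 13 in; A_we = 0.5302 × 13 = 6.893 in².
F_nw = 0.6 F_EXX = 0.6 × 70 = 42 ksi.
φR_n = 0.75 × 42 × 6.893 = 217.1 kip.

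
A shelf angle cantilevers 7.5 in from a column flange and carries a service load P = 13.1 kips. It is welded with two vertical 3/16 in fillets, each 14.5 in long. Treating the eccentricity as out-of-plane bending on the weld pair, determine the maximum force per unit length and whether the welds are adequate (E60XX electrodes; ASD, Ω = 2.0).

E60XX → F_EXX = 60 ksi.
L_w = 2 × 14.5 = 29 in; section modulus (unit throat) S = 2 × L²/6 = 70.08 in².
Direct shear f_v = P/L_w = 13.1/29 = 0.4517 kip/in.
Moment M = P × e = 13.1 × 7.5 = 98.25 kip·in; bending f_b = M/S = 1.402 kip/in.
f_max = √(f_v² + f_b²) = √(0.4517² + 1.402²) = 1.473 kip/in.
r_n/Ω = (1/2.0) × 0.6 × 60 × (0.707 × 0.1875) = 2.386 kip/in → adequate.

f_max ≈ 1.47 kip/in; adequate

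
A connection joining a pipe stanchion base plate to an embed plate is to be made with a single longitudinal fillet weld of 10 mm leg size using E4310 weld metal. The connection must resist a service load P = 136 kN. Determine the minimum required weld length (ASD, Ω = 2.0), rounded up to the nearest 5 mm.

E43XX → F_EXX = 430 MPa.
Throat t_e = 0.707 × 10 = 7.07 mm.
r_n/Ω = (0.6 × 430 × 7.07) / 2.0 = 912 N/mm = 0.912 kN/mm.
L_req = P / (r_n/Ω) = 136 / 0.912 = 149.1 mm total.
Round up → use L = 150 mm.

L = 150 mm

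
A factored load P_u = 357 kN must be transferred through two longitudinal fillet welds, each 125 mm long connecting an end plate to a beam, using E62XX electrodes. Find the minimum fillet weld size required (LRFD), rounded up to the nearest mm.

E62XX → F_EXX = 620 MPa.
Total weld length L = 250 mm.
Required throat t_e = P_u / (φ × 0.6 F_EXX × L) = 357 / (0.75 × 0.6 × 620 × 250 × 10⁻³) = 5.118 mm.
Required leg w = t_e / 0.707 = 7.239 mm → use 8 mm.

w = 8 mm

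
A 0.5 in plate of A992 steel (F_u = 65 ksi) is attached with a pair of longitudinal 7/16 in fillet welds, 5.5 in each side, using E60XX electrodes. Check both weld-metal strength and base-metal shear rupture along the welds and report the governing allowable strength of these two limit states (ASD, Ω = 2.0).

R_n/Ω ≈ 61.2 kips (weld metal governs)

E60XX → F_EXX = 60 ksi.
t_e = 0.707 × 0.4375 = 0.3093 in; L = 11 in.
Weld metal: R_n/Ω = (1/2.0) × 0.6 × 60 × 0.3093 × 11 = 61.24 kips.
Base metal (shear rupture): R_n/Ω = (1/2.0) × 0.6 × 65 × 0.5 × 11 = 107.2 kips.
Governing: weld metal.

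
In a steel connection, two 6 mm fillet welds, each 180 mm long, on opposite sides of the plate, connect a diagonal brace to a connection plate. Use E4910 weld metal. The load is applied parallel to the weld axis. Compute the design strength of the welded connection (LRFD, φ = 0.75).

E49XX → F_EXX = 490 MPa.
Effective throat t_e = 0.707 × 6 = 4.242 mm.
Total length L = 360 mm; A_we = 4.242 × 360 = 1527 mm².
F_nw = 0.6 F_EXX = 0.6 × 490 = 294 MPa.
φR_n = 0.75 × 294 × 1527 × 10⁻³ = 336.7 kN.

φR_n ≈ 337 kN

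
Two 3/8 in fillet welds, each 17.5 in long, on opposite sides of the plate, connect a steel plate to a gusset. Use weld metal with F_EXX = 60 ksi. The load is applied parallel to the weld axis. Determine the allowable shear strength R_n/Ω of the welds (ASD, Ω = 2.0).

Effective throat t_e = 0.707 × 0.375 = 0.2651 in.
Total length L = 35 in; A_we = 0.2651 × 35 = 9.279 in².
F_nw = 0.6 F_EXX = 0.6 × 60 = 36 ksi.
R_n = 36 × 9.279 = 334.1 kips; R_n/Ω = 334.1/2.0 = 167 kips.

R_n/Ω ≈ 167 kips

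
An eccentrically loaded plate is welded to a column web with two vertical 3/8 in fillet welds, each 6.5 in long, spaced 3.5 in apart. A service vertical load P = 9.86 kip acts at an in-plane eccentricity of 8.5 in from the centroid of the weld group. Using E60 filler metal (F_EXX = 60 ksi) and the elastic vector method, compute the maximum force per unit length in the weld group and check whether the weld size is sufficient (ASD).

Total weld length L_w = 13 in. Treat welds as unit-width lines.
Polar moment about centroid: J = 2[d³/12 + d(b/2)²] = 2[6.5³/12 + 6.5×1.75²] = 85.58 in³.
Direct shear f_v = P/L_w = 9.86 / 13 = 0.7585 kip/in (vertical).
Torsion M = P·e = 9.86 × 8.5 = 83.81 kip·in.
Critical point at (x, y) = (1.75, 3.25) from centroid. f_tx = M·y/J = 3.183 kip/in; f_ty = M·x/J = 1.714 kip/in.
Resultant f_max = √[f_tx² + (f_v + f_ty)²] = √[3.183² + (0.7585 + 1.714)²] = 4.03 kip/in.
Capacity per unit length: r_n/Ω = (1/2.0) × 0.6 × 60 × (0.707 × 0.375) = 4.772 kip/in.
4.03 ≤ 4.772 → adequate.

f_max ≈ 4.03 kip/in; adequate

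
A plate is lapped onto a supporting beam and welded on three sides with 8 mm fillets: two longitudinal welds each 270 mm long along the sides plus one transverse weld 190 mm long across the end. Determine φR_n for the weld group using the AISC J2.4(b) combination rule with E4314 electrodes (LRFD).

φR_n ≈ 814 kN

E43XX → F_EXX = 430 MPa.
t_e = 0.707 × 8 = 5.656 mm.
R_nwl = 0.6 × 430 × 5.656 × 540 × 10⁻³ = 788 kN (longitudinal, 2 welds).
R_nwt = 0.6 × 430 × 5.656 × 190 × 10⁻³ = 277.3 kN (transverse, base value).
(i) R_nwl + R_nwt = 1065 kN; (ii) 0.85 R_nwl + 1.5 R_nwt = 1086 kN.
R_n = max = 1086 kN [governs: (ii)]; φR_n = 814.3 kN.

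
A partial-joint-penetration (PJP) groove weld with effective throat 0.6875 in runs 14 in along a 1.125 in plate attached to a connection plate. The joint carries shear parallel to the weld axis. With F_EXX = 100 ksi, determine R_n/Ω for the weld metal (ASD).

Effective throat (given) t_e = 0.6875 in.
A_we = 0.6875 × 14 = 9.625 in².
F_nw = 0.6 F_EXX = 60 ksi.
R_n/Ω = (60 × 9.625) / 2.0 = 288.8 kip.

R_n/Ω ≈ 289 kip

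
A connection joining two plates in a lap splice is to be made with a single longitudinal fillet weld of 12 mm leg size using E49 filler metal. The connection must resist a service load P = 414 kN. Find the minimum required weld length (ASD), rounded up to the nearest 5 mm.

E49XX → F_EXX = 490 MPa.
Throat t_e = 0.707 × 12 = 8.484 mm.
r_n/Ω = (0.6 × 490 × 8.484) / 2.0 = 1247 N/mm = 1.247 kN/mm.
L_req = P / (r_n/Ω) = 414 / 1.247 = 332 mm total.
Round up → use L = 335 mm.

L = 335 mm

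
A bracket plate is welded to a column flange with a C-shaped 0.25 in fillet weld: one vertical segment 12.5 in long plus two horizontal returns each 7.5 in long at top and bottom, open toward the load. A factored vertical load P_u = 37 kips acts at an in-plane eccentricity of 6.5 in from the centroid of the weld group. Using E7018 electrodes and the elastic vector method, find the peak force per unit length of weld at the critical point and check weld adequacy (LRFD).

E70XX → F_EXX = 70 ksi.
Total weld length L_w = 27.5 in. Treat welds as unit-width lines.
Centroid: x̄ = 2×7.5×3.75 / 27.5 = 2.045 in from the vertical weld.
Polar moment about centroid: J = I_x + I_y = [12.5³/12 + 2×7.5×6.25²] + [12.5×2.045² + 2(7.5³/12 + 7.5×1.705²)] = 914.9 in³.
Direct shear f_v = P/L_w = 37 / 27.5 = 1.345 kip/in (vertical).
Torsion M = P·e = 37 × 6.5 = 240.5 kip·in.
Critical point at (x, y) = (5.455, 6.25) from centroid. f_tx = M·y/J = 1.643 kip/in; f_ty = M·x/J = 1.434 kip/in.
Resultant f_max = √[f_tx² + (f_v + f_ty)²] = √[1.643² + (1.345 + 1.434)²] = 3.229 kip/in.
Capacity per unit length: φr_n = 0.75 × 0.6 × 70 × (0.707 × 0.25) = 5.568 kip/in.
3.229 ≤ 5.568 → adequate.

f_max ≈ 3.23 kip/in; adequate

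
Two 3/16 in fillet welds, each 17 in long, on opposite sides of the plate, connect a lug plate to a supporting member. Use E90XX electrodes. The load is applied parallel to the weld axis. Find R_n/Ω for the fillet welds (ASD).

R_n/Ω ≈ 122 kip

E90XX → F_EXX = 90 ksi.
Effective throat t_e = 0.707 × 0.1875 = 0.1326 in.
Total length L = 34 in; A_we = 0.1326 × 34 = 4.507 in².
F_nw = 0.6 F_EXX = 0.6 × 90 = 54 ksi.
R_n = 54 × 4.507 = 243.4 kip; R_n/Ω = 243.4/2.0 = 121.7 kip.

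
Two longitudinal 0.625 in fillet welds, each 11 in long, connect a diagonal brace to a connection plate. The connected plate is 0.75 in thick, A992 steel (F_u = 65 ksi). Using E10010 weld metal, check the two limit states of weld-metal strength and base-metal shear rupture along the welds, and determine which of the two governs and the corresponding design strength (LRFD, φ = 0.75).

φR_n ≈ 437 kip (weld metal governs)

E100XX → F_EXX = 100 ksi.
t_e = 0.707 × 0.625 = 0.4419 in; L = 22 in.
Weld metal: φR_n = 0.75 × 0.6 × 100 × 0.4419 × 22 = 437.5 kip.
Base metal (shear rupture): φR_n = 0.75 × 0.6 × 65 × 0.75 × 22 = 482.6 kip.
Governing: weld metal.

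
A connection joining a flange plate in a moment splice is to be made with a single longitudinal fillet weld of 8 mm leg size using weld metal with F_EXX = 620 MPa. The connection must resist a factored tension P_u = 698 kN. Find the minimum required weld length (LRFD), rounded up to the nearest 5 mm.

Throat t_e = 0.707 × 8 = 5.656 mm.
φr_n = 0.75 × 0.6 × 620 × 5.656 × 10⁻³ = 1.578 kN/mm.
L_req = P_u / φr_n = 698 / 1.578 = 442.3 mm total.
Round up → use L = 445 mm.

L = 445 mm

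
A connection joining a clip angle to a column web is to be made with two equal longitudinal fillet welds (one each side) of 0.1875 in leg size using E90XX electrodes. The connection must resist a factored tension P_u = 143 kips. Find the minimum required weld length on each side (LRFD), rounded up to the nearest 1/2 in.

L = 13.5 in on each side

E90XX → F_EXX = 90 ksi.
Throat t_e = 0.707 × 0.1875 = 0.1326 in.
φr_n = 0.75 × 0.6 × 90 × 0.1326 = 5.369 kips/in.
L_req = P_u / φr_n = 143 / 5.369 = 26.64 in total.
Per side: 26.64 / 2 = 13.32 in.
Round up → use L = 13.5 in on each side.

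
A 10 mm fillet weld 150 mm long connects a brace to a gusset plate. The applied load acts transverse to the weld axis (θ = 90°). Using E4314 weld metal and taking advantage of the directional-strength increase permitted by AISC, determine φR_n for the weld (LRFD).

E43XX → F_EXX = 430 MPa.
t_e = 0.707 × 10 = 7.07 mm; A_we = 7.07 × 150 = 1060 mm².
Directional factor: 1.0 + 0.5 sin^1.5(90°) = 1.5.
F_nw = 0.6 × 430 × 1.5 = 387 MPa.
φR_n = 0.75 × 387 × 1060 × 10⁻³ = 307.8 kN.

φR_n ≈ 308 kN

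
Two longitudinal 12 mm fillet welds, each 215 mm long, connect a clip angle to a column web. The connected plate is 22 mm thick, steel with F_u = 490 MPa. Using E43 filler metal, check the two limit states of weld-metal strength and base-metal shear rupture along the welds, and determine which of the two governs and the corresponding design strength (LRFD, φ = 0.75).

E43XX → F_EXX = 430 MPa.
t_e = 0.707 × 12 = 8.484 mm; L = 430 mm.
Weld metal: φR_n = 0.75 × 0.6 × 430 × 8.484 × 430 × 10⁻³ = 705.9 kN.
Base metal (shear rupture): φR_n = 0.75 × 0.6 × 490 × 22 × 430 × 10⁻³ = 2086 kN.
Governing: weld metal.

φR_n ≈ 706 kN (weld metal governs)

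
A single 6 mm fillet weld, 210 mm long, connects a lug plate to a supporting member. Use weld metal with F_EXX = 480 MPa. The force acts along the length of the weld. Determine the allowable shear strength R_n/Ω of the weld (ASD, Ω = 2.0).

R_n/Ω ≈ 128 kN

Effective throat t_e = 0.707 × 6 = 4.242 mm.
Total length L = 210 mm; A_we = 4.242 × 210 = 890.8 mm².
F_nw = 0.6 F_EXX = 0.6 × 480 = 288 MPa.
R_n = 288 × 890.8 × 10⁻³ = 256.6 kN; R_n/Ω = 256.6/2.0 = 128.3 kN.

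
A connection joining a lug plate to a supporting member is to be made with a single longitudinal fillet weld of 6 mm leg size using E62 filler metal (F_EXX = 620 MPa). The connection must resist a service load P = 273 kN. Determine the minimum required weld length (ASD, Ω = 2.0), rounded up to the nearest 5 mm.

L = 350 mm

Throat t_e = 0.707 × 6 = 4.242 mm.
r_n/Ω = (0.6 × 620 × 4.242) / 2.0 = 789 N/mm = 0.789 kN/mm.
L_req = P / (r_n/Ω) = 273 / 0.789 = 346 mm total.
Round up → use L = 350 mm.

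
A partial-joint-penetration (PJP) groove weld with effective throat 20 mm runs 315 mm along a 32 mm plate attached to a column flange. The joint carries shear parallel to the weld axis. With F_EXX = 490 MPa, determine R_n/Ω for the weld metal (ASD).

Effective throat (given) t_e = 20 mm.
A_we = 20 × 315 = 6300 mm².
F_nw = 0.6 F_EXX = 294 MPa.
R_n/Ω = (294 × 6300) / 2.0 × 10⁻³ = 926.1 kN.

R_n/Ω ≈ 926 kN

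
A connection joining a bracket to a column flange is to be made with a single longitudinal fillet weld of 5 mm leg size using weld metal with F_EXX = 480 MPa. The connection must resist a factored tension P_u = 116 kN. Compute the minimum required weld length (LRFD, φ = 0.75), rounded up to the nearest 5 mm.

Throat t_e = 0.707 × 5 = 3.535 mm.
φr_n = 0.75 × 0.6 × 480 × 3.535 × 10⁻³ = 0.7636 kN/mm.
L_req = P_u / φr_n = 116 / 0.7636 = 151.9 mm total.
Round up → use L = 155 mm.

L = 155 mm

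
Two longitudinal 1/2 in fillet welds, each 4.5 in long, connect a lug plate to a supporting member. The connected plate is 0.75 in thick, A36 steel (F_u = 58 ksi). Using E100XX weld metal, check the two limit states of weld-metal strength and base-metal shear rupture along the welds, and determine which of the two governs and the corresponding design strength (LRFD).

φR_n ≈ 143 kips (weld metal governs)

E100XX → F_EXX = 100 ksi.
t_e = 0.707 × 0.5 = 0.3535 in; L = 9 in.
Weld metal: φR_n = 0.75 × 0.6 × 100 × 0.3535 × 9 = 143.2 kips.
Base metal (shear rupture): φR_n = 0.75 × 0.6 × 58 × 0.75 × 9 = 176.2 kips.
Governing: weld metal.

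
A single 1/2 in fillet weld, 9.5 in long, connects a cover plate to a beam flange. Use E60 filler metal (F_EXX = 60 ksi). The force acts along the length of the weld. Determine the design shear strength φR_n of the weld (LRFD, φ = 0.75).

Effective throat t_e = 0.707 × 0.5 = 0.3535 in.
Total length L = 9.5 in; A_we = 0.3535 × 9.5 = 3.358 in².
F_nw = 0.6 F_EXX = 0.6 × 60 = 36 ksi.
φR_n = 0.75 × 36 × 3.358 = 90.67 kips.

φR_n ≈ 90.7 kips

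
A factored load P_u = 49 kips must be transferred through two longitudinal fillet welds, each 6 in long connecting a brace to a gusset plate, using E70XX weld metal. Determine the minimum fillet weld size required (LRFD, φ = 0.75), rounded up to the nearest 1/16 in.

w = 3/16 in

E70XX → F_EXX = 70 ksi.
Total weld length L = 12 in.
Required throat t_e = P_u / (φ × 0.6 F_EXX × L) = 49 / (0.75 × 0.6 × 70 × 12) = 0.1296 in.
Required leg w = t_e / 0.707 = 0.1834 in → use 3/16 in.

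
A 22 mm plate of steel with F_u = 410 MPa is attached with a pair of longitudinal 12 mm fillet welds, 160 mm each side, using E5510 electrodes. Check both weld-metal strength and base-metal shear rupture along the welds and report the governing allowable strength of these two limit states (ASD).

R_n/Ω ≈ 448 kN (weld metal governs)

E55XX → F_EXX = 550 MPa.
t_e = 0.707 × 12 = 8.484 mm; L = 320 mm.
Weld metal: R_n/Ω = (1/2.0) × 0.6 × 550 × 8.484 × 320 × 10⁻³ = 448 kN.
Base metal (shear rupture): R_n/Ω = (1/2.0) × 0.6 × 410 × 22 × 320 × 10⁻³ = 865.9 kN.
Governing: weld metal.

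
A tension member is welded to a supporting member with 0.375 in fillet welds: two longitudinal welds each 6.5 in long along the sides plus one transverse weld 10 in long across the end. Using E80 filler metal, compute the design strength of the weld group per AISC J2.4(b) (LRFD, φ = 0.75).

φR_n ≈ 249 kips

E80XX → F_EXX = 80 ksi.
t_e = 0.707 × 0.375 = 0.2651 in.
R_nwl = 0.6 × 80 × 0.2651 × 13 = 165.4 kips (longitudinal, 2 welds).
R_nwt = 0.6 × 80 × 0.2651 × 10 = 127.3 kips (transverse, base value).
(i) R_nwl + R_nwt = 292.7 kips; (ii) 0.85 R_nwl + 1.5 R_nwt = 331.5 kips.
R_n = max = 331.5 kips [governs: (ii)]; φR_n = 248.6 kips.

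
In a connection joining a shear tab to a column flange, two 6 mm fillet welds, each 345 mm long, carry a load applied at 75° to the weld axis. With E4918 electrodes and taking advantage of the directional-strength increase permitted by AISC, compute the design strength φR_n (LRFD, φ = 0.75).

E49XX → F_EXX = 490 MPa.
t_e = 0.707 × 6 = 4.242 mm; A_we = 4.242 × 690 = 2927 mm².
Directional factor: 1.0 + 0.5 sin^1.5(75°) = 1.475.
F_nw = 0.6 × 490 × 1.475 = 433.6 MPa.
φR_n = 0.75 × 433.6 × 2927 × 10⁻³ = 951.7 kN.

φR_n ≈ 952 kN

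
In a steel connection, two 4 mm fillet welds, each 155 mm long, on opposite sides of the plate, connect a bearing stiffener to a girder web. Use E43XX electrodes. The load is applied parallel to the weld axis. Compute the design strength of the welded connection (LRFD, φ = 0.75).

E43XX → F_EXX = 430 MPa.
Effective throat t_e = 0.707 × 4 = 2.828 mm.
Total length L = 310 mm; A_we = 2.828 × 310 = 876.7 mm².
F_nw = 0.6 F_EXX = 0.6 × 430 = 258 MPa.
φR_n = 0.75 × 258 × 876.7 × 10⁻³ = 169.6 kN.

φR_n ≈ 170 kN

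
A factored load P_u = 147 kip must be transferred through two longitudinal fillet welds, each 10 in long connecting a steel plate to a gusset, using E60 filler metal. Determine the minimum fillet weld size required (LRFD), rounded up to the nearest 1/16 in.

w = 7/16 in

E60XX → F_EXX = 60 ksi.
Total weld length L = 20 in.
Required throat t_e = P_u / (φ × 0.6 F_EXX × L) = 147 / (0.75 × 0.6 × 60 × 20) = 0.2722 in.
Required leg w = t_e / 0.707 = 0.385 in → use 7/16 in.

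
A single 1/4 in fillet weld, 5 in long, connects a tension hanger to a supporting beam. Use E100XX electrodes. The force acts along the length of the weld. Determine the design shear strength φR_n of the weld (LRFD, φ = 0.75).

φR_n ≈ 39.8 kips

E100XX → F_EXX = 100 ksi.
Effective throat t_e = 0.707 × 0.25 = 0.1767 in.
Total length L = 5 in; A_we = 0.1767 × 5 = 0.8837 in².
F_nw = 0.6 F_EXX = 0.6 × 100 = 60 ksi.
φR_n = 0.75 × 60 × 0.8837 = 39.77 kips.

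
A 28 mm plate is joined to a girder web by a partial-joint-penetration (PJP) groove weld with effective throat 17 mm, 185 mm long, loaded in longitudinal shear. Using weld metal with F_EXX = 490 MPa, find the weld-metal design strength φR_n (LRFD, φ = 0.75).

φR_n ≈ 693 kN

Effective throat (given) t_e = 17 mm.
A_we = 17 × 185 = 3145 mm².
F_nw = 0.6 F_EXX = 294 MPa.
φR_n = 0.75 × 294 × 3145 × 10⁻³ = 693.5 kN.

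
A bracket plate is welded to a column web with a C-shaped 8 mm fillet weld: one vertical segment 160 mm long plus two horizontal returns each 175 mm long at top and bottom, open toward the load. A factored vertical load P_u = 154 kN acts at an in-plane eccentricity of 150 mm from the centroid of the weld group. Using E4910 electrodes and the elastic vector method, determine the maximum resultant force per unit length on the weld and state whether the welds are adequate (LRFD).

f_max ≈ 1010 N/mm; adequate

E49XX → F_EXX = 490 MPa.
Total weld length L_w = 510 mm. Treat welds as unit-width lines.
Centroid: x̄ = 2×175×87.5 / 510 = 60.05 mm from the vertical weld.
Polar moment about centroid: J = I_x + I_y = [160³/12 + 2×175×80²] + [160×60.05² + 2(175³/12 + 175×27.45²)] = 4315000 mm³.
Direct shear f_v = P/L_w = 154×10³ / 510 = 302 N/mm (vertical).
Torsion M = P·e = 154×10³ × 150 = 23100000 N·mm.
Critical point at (x, y) = (115, 80) from centroid. f_tx = M·y/J = 428.2 N/mm; f_ty = M·x/J = 615.3 N/mm.
Resultant f_max = √[f_tx² + (f_v + f_ty)²] = √[428.2² + (302 + 615.3)²] = 1012 N/mm.
Capacity per unit length: φr_n = 0.75 × 0.6 × 490 × (0.707 × 8) = 1247 N/mm.
1012 ≤ 1247 → adequate.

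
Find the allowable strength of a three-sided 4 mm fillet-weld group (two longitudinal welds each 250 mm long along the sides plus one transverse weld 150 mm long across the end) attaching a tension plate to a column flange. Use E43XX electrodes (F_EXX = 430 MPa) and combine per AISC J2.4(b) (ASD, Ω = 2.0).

R_n/Ω ≈ 237 kN

t_e = 0.707 × 4 = 2.828 mm.
R_nwl = 0.6 × 430 × 2.828 × 500 × 10⁻³ = 364.8 kN (longitudinal, 2 welds).
R_nwt = 0.6 × 430 × 2.828 × 150 × 10⁻³ = 109.4 kN (transverse, base value).
(i) R_nwl + R_nwt = 474.3 kN; (ii) 0.85 R_nwl + 1.5 R_nwt = 474.3 kN.
R_n = max = 474.3 kN [governs: (ii)]; R_n/Ω = 237.1 kN.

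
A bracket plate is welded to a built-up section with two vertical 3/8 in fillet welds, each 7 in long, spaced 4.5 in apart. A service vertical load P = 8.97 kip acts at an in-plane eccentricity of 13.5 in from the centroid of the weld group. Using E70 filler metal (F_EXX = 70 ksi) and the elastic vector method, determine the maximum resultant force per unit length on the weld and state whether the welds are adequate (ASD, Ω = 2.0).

f_max ≈ 4.32 kip/in; adequate

Total weld length L_w = 14 in. Treat welds as unit-width lines.
Polar moment about centroid: J = 2[d³/12 + d(b/2)²] = 2[7³/12 + 7×2.25²] = 128 in³.
Direct shear f_v = P/L_w = 8.97 / 14 = 0.6407 kip/in (vertical).
Torsion M = P·e = 8.97 × 13.5 = 121.1 kip·in.
Critical point at (x, y) = (2.25, 3.5) from centroid. f_tx = M·y/J = 3.31 kip/in; f_ty = M·x/J = 2.128 kip/in.
Resultant f_max = √[f_tx² + (f_v + f_ty)²] = √[3.31² + (0.6407 + 2.128)²] = 4.315 kip/in.
Capacity per unit length: r_n/Ω = (1/2.0) × 0.6 × 70 × (0.707 × 0.375) = 5.568 kip/in.
4.315 ≤ 5.568 → adequate.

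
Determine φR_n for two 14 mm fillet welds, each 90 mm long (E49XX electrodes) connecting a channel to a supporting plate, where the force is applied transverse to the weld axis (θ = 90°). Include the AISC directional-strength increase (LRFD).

φR_n ≈ 589 kN

E49XX → F_EXX = 490 MPa.
t_e = 0.707 × 14 = 9.898 mm; A_we = 9.898 × 180 = 1782 mm².
Directional factor: 1.0 + 0.5 sin^1.5(90°) = 1.5.
F_nw = 0.6 × 490 × 1.5 = 441 MPa.
φR_n = 0.75 × 441 × 1782 × 10⁻³ = 589.3 kN.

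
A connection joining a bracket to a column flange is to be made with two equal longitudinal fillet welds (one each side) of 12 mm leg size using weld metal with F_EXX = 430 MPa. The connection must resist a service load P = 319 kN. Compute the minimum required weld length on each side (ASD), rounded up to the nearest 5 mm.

Throat t_e = 0.707 × 12 = 8.484 mm.
r_n/Ω = (0.6 × 430 × 8.484) / 2.0 = 1094 N/mm = 1.094 kN/mm.
L_req = P / (r_n/Ω) = 319 / 1.094 = 291.5 mm total.
Per side: 291.5 / 2 = 145.7 mm.
Round up → use L = 150 mm on each side.

L = 150 mm on each side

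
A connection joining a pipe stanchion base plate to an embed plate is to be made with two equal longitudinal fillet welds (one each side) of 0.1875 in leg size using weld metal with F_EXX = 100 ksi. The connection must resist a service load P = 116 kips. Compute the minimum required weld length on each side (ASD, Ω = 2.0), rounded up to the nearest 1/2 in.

Throat t_e = 0.707 × 0.1875 = 0.1326 in.
r_n/Ω = (0.6 × 100 × 0.1326) / 2.0 = 3.977 kip/in.
L_req = P / (r_n/Ω) = 116 / 3.977 = 29.17 in total.
Per side: 29.17 / 2 = 14.58 in.
Round up → use L = 15 in on each side.

L = 15 in on each side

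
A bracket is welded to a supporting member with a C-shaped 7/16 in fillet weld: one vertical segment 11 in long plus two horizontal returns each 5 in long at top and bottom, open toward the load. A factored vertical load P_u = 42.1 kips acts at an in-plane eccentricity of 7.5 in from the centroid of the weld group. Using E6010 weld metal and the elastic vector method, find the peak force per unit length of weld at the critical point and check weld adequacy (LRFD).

E60XX → F_EXX = 60 ksi.
Total weld length L_w = 21 in. Treat welds as unit-width lines.
Centroid: x̄ = 2×5×2.5 / 21 = 1.19 in from the vertical weld.
Polar moment about centroid: J = I_x + I_y = [11³/12 + 2×5×5.5²] + [11×1.19² + 2(5³/12 + 5×1.31²)] = 467 in³.
Direct shear f_v = P/L_w = 42.1 / 21 = 2.005 kip/in (vertical).
Torsion M = P·e = 42.1 × 7.5 = 315.75 kip·in.
Critical point at (x, y) = (3.81, 5.5) from centroid. f_tx = M·y/J = 3.719 kip/in; f_ty = M·x/J = 2.576 kip/in.
Resultant f_max = √[f_tx² + (f_v + f_ty)²] = √[3.719² + (2.005 + 2.576)²] = 5.9 kip/in.
Capacity per unit length: φr_n = 0.75 × 0.6 × 60 × (0.707 × 0.4375) = 8.351 kip/in.
5.9 ≤ 8.351 → adequate.

f_max ≈ 5.9 kip/in; adequate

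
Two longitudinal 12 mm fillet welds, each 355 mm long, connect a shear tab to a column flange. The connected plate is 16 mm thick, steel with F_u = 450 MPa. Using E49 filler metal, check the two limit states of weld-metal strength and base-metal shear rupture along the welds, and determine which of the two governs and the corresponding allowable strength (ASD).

E49XX → F_EXX = 490 MPa.
t_e = 0.707 × 12 = 8.484 mm; L = 710 mm.
Weld metal: R_n/Ω = (1/2.0) × 0.6 × 490 × 8.484 × 710 × 10⁻³ = 885.5 kN.
Base metal (shear rupture): R_n/Ω = (1/2.0) × 0.6 × 450 × 16 × 710 × 10⁻³ = 1534 kN.
Governing: weld metal.

R_n/Ω ≈ 885 kN (weld metal governs)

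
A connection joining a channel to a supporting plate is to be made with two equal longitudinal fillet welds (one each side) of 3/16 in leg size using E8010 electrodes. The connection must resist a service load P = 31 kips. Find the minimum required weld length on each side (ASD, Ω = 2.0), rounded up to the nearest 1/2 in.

E80XX → F_EXX = 80 ksi.
Throat t_e = 0.707 × 0.1875 = 0.1326 in.
r_n/Ω = (0.6 × 80 × 0.1326) / 2.0 = 3.181 kip/in.
L_req = P / (r_n/Ω) = 31 / 3.181 = 9.744 in total.
Per side: 9.744 / 2 = 4.872 in.
Round up → use L = 5 in on each side.

L = 5 in on each side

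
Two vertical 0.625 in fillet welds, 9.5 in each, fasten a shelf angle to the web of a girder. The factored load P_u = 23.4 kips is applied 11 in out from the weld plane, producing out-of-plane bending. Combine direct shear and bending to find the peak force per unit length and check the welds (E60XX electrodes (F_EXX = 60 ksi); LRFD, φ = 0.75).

L_w = 2 × 9.5 = 19 in; section modulus (unit throat) S = 2 × L²/6 = 30.08 in².
Direct shear f_v = P/L_w = 23.4/19 = 1.232 kip/in.
Moment M = P × e = 23.4 × 11 = 257.4 kip·in; bending f_b = M/S = 8.556 kip/in.
f_max = √(f_v² + f_b²) = √(1.232² + 8.556²) = 8.644 kip/in.
φr_n = 0.75 × 0.6 × 60 × (0.707 × 0.625) = 11.93 kip/in → adequate.

f_max ≈ 8.64 kip/in; adequate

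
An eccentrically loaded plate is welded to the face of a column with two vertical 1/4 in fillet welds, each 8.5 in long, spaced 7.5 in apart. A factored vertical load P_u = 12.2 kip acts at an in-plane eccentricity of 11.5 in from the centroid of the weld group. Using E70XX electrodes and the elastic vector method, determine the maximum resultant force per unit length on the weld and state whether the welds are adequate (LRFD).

E70XX → F_EXX = 70 ksi.
Total weld length L_w = 17 in. Treat welds as unit-width lines.
Polar moment about centroid: J = 2[d³/12 + d(b/2)²] = 2[8.5³/12 + 8.5×3.75²] = 341.4 in³.
Direct shear f_v = P/L_w = 12.2 / 17 = 0.7176 kip/in (vertical).
Torsion M = P·e = 12.2 × 11.5 = 140.3 kip·in.
Critical point at (x, y) = (3.75, 4.25) from centroid. f_tx = M·y/J = 1.746 kip/in; f_ty = M·x/J = 1.541 kip/in.
Resultant f_max = √[f_tx² + (f_v + f_ty)²] = √[1.746² + (0.7176 + 1.541)²] = 2.855 kip/in.
Capacity per unit length: φr_n = 0.75 × 0.6 × 70 × (0.707 × 0.25) = 5.568 kip/in.
2.855 ≤ 5.568 → adequate.

f_max ≈ 2.86 kip/in; adequate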